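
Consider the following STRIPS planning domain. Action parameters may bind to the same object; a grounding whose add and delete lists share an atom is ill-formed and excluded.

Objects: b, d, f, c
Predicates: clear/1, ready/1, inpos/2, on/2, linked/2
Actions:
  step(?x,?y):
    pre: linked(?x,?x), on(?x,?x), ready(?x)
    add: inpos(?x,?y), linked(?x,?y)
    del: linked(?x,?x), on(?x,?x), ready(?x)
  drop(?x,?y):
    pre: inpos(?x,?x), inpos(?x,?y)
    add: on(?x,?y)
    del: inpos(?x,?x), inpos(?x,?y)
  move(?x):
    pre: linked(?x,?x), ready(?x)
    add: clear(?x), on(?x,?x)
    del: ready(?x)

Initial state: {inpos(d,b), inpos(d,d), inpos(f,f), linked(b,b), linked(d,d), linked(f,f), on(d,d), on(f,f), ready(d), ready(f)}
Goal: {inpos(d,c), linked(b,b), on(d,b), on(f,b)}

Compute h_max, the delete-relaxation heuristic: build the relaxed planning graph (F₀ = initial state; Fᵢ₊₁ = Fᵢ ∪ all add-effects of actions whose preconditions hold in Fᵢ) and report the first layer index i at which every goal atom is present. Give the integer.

2

F0 = init (10 atoms)
F1 = F0 ∪ {clear(d), clear(f), inpos(d,c), inpos(d,f), inpos(f,b), inpos(f,c), inpos(f,d), linked(d,b), linked(d,c), linked(d,f), linked(f,b), linked(f,c), linked(f,d), on(d,b)}  (24 atoms)
F2 = F1 ∪ {on(d,c), on(d,f), on(f,b), on(f,c), on(f,d)}  (29 atoms)
goal ⊆ F2  ⇒  h_max = 2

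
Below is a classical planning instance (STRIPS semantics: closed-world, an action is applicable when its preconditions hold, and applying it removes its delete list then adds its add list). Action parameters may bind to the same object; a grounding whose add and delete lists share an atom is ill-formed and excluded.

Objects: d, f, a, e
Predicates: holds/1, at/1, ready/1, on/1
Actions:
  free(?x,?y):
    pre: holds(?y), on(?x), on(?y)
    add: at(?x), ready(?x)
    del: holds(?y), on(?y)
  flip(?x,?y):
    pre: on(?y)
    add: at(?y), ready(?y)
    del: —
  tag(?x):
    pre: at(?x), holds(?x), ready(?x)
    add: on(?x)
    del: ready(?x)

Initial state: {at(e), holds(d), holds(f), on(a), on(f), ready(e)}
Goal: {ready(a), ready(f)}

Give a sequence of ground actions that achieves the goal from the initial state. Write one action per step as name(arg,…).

free(f,f); flip(d,a)

1. free(f,f)  →  {at(e), at(f), holds(d), on(a), ready(e), ready(f)}
2. flip(d,a)  →  {at(a), at(e), at(f), holds(d), on(a), ready(a), ready(e), ready(f)}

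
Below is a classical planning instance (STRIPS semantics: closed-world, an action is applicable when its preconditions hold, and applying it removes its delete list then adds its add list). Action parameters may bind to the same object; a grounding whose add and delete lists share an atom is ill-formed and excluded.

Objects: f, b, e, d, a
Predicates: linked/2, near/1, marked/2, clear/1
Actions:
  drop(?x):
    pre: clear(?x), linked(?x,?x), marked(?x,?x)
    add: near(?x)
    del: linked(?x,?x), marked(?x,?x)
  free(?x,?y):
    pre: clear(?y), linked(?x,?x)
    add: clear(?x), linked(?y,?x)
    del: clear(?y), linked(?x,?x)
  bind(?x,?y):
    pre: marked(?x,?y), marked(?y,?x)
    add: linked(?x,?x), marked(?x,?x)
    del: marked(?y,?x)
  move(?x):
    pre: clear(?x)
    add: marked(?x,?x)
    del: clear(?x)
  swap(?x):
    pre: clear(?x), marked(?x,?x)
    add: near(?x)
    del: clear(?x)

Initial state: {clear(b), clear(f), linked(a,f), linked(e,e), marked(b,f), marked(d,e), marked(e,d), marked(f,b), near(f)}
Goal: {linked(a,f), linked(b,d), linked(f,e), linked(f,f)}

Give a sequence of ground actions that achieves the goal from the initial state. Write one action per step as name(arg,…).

1. free(e,f)  →  {clear(b), clear(e), linked(a,f), linked(f,e), marked(b,f), marked(d,e), marked(e,d), marked(f,b), near(f)}
2. bind(f,b)  →  {clear(b), clear(e), linked(a,f), linked(f,e), linked(f,f), marked(d,e), marked(e,d), marked(f,b), marked(f,f), near(f)}
3. bind(d,e)  →  {clear(b), clear(e), linked(a,f), linked(d,d), linked(f,e), linked(f,f), marked(d,d), marked(d,e), marked(f,b), marked(f,f), near(f)}
4. free(d,b)  →  {clear(d), clear(e), linked(a,f), linked(b,d), linked(f,e), linked(f,f), marked(d,d), marked(d,e), marked(f,b), marked(f,f), near(f)}

free(e,f); bind(f,b); bind(d,e); free(d,b)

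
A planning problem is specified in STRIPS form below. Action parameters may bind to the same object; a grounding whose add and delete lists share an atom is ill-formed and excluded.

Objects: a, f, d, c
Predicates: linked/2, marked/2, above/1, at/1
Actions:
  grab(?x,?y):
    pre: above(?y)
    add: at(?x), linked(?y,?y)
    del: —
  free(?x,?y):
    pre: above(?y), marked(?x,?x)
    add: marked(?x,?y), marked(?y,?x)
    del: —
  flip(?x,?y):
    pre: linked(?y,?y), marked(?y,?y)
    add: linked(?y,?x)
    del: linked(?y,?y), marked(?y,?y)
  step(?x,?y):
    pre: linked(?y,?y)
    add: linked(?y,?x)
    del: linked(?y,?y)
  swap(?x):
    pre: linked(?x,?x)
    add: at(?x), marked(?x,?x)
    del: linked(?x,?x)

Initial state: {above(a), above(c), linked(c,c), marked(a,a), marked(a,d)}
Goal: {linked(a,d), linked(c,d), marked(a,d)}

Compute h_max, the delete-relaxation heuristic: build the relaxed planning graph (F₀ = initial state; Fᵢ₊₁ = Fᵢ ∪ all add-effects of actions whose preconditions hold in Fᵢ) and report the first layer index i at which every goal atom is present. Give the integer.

F0 = init (5 atoms)
F1 = F0 ∪ {at(a), at(c), at(d), at(f), linked(a,a), linked(c,a), linked(c,d), linked(c,f), marked(a,c), marked(c,a), marked(c,c)}  (16 atoms)
F2 = F1 ∪ {linked(a,c), linked(a,d), linked(a,f)}  (19 atoms)
goal ⊆ F2  ⇒  h_max = 2

2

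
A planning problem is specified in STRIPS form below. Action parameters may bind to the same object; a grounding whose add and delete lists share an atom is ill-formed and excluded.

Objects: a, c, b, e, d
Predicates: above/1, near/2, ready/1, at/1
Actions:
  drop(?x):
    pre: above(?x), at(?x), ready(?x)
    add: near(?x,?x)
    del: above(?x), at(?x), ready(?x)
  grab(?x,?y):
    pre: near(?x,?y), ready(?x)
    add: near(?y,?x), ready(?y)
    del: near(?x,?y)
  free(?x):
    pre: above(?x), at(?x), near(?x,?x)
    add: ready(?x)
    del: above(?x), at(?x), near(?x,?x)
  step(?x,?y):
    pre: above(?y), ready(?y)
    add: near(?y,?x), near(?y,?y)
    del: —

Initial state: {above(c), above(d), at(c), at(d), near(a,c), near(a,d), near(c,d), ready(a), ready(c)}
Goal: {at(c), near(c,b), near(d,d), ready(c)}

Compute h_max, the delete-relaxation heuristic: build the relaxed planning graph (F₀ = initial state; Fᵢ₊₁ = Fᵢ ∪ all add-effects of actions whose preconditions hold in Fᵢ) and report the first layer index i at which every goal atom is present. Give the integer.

F0 = init (9 atoms)
F1 = F0 ∪ {near(c,a), near(c,b), near(c,c), near(c,e), near(d,a), near(d,c), ready(d)}  (16 atoms)
F2 = F1 ∪ {near(b,c), near(d,b), near(d,d), near(d,e), near(e,c), ready(b), ready(e)}  (23 atoms)
goal ⊆ F2  ⇒  h_max = 2

2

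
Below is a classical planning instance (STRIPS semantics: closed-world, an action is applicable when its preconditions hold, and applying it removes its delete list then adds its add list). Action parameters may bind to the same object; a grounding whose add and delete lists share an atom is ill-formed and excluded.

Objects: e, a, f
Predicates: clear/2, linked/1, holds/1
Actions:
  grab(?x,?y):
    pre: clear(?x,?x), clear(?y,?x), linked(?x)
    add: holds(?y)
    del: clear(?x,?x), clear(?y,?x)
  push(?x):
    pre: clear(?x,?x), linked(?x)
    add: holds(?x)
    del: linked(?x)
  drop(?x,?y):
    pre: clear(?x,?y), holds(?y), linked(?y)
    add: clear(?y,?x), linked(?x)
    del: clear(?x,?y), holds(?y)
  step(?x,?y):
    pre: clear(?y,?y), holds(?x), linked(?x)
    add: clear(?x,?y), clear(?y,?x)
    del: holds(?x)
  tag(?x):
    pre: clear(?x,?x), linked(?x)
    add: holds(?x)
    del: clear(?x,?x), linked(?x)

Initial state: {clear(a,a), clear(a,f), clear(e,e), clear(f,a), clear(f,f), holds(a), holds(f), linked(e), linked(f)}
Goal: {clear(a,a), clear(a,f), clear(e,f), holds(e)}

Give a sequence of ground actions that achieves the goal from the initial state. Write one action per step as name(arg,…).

push(e); step(f,e)

1. push(e)  →  {clear(a,a), clear(a,f), clear(e,e), clear(f,a), clear(f,f), holds(a), holds(e), holds(f), linked(f)}
2. step(f,e)  →  {clear(a,a), clear(a,f), clear(e,e), clear(e,f), clear(f,a), clear(f,e), clear(f,f), holds(a), holds(e), linked(f)}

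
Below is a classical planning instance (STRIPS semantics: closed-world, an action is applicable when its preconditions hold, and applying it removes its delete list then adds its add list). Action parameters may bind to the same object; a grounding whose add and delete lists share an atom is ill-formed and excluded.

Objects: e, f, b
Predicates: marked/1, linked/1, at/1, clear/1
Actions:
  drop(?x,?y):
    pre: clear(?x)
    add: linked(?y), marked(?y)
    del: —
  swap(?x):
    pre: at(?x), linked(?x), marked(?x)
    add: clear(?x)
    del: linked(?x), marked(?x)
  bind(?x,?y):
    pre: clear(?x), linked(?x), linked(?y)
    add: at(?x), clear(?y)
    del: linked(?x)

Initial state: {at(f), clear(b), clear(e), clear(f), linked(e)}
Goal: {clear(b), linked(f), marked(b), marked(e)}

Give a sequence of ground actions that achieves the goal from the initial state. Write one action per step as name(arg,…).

drop(e,e); drop(e,f); drop(e,b)

1. drop(e,e)  →  {at(f), clear(b), clear(e), clear(f), linked(e), marked(e)}
2. drop(e,f)  →  {at(f), clear(b), clear(e), clear(f), linked(e), linked(f), marked(e), marked(f)}
3. drop(e,b)  →  {at(f), clear(b), clear(e), clear(f), linked(b), linked(e), linked(f), marked(b), marked(e), marked(f)}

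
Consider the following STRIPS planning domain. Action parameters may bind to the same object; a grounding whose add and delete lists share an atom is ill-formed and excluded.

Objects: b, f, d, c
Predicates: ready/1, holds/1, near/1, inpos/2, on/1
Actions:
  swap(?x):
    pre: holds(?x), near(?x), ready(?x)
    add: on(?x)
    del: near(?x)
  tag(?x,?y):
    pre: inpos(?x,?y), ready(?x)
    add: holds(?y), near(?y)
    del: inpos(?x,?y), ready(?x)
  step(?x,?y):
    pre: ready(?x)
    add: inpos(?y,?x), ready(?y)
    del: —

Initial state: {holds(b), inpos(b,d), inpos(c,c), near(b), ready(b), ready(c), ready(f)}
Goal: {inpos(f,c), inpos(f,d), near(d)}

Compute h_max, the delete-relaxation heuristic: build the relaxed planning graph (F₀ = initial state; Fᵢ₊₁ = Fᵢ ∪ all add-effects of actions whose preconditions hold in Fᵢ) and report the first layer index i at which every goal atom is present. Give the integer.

2

F0 = init (7 atoms)
F1 = F0 ∪ {holds(c), holds(d), inpos(b,b), inpos(b,c), inpos(b,f), inpos(c,b), inpos(c,f), inpos(d,b), inpos(d,c), inpos(d,f), inpos(f,b), inpos(f,c), inpos(f,f), near(c), near(d), on(b), ready(d)}  (24 atoms)
F2 = F1 ∪ {holds(f), inpos(c,d), inpos(d,d), inpos(f,d), near(f), on(c), on(d)}  (31 atoms)
goal ⊆ F2  ⇒  h_max = 2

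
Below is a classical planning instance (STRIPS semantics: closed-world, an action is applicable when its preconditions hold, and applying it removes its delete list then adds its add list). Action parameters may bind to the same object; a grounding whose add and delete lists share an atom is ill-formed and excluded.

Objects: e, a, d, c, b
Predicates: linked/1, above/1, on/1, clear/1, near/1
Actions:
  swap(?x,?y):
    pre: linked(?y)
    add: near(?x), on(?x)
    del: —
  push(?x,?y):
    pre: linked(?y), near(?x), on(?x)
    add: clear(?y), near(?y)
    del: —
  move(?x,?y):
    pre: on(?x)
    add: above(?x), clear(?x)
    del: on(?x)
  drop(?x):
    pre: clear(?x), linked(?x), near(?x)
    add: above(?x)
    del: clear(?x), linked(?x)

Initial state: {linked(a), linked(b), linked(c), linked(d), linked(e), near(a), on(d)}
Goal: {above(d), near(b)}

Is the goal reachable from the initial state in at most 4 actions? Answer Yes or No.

Yes

1. swap(b,e)  →  {linked(a), linked(b), linked(c), linked(d), linked(e), near(a), near(b), on(b), on(d)}
2. move(d,e)  →  {above(d), clear(d), linked(a), linked(b), linked(c), linked(d), linked(e), near(a), near(b), on(b)}
optimal plan length = 2; 2 ≤ 4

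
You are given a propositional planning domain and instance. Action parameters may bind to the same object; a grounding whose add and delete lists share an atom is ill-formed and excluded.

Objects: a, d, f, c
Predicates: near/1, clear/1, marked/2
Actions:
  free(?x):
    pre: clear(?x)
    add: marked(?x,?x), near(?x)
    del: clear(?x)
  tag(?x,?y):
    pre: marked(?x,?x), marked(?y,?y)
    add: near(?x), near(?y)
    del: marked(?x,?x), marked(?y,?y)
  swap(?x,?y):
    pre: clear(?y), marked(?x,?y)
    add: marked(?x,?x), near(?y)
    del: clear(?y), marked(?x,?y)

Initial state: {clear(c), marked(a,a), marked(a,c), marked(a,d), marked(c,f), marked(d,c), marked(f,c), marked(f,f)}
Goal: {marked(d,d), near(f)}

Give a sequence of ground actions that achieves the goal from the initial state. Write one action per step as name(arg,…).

tag(a,f); swap(d,c)

1. tag(a,f)  →  {clear(c), marked(a,c), marked(a,d), marked(c,f), marked(d,c), marked(f,c), near(a), near(f)}
2. swap(d,c)  →  {marked(a,c), marked(a,d), marked(c,f), marked(d,d), marked(f,c), near(a), near(c), near(f)}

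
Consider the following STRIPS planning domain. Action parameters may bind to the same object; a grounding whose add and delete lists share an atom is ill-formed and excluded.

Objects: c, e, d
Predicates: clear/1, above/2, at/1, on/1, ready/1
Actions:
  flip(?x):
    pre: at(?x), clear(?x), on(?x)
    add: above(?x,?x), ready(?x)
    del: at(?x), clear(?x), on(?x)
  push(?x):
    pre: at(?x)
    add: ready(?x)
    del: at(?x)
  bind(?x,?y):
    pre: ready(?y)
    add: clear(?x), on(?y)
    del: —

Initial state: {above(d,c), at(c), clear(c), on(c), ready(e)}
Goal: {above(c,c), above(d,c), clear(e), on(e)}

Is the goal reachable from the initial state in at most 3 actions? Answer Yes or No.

1. flip(c)  →  {above(c,c), above(d,c), ready(c), ready(e)}
2. bind(e,e)  →  {above(c,c), above(d,c), clear(e), on(e), ready(c), ready(e)}
optimal plan length = 2; 2 ≤ 3

Yes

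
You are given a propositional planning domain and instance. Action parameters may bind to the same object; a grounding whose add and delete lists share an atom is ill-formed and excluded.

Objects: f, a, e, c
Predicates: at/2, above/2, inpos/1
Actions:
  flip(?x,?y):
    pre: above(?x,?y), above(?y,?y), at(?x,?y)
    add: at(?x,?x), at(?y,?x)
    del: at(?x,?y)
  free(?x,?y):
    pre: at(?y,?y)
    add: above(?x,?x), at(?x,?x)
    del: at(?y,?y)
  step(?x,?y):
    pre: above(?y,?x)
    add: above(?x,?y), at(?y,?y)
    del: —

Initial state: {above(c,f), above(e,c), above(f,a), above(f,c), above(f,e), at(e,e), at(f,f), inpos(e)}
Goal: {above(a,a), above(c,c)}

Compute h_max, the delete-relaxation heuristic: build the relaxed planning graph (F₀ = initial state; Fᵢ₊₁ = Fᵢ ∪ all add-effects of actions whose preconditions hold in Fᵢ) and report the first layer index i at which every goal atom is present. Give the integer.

1

F0 = init (8 atoms)
F1 = F0 ∪ {above(a,a), above(a,f), above(c,c), above(c,e), above(e,e), above(e,f), above(f,f), at(a,a), at(c,c)}  (17 atoms)
goal ⊆ F1  ⇒  h_max = 1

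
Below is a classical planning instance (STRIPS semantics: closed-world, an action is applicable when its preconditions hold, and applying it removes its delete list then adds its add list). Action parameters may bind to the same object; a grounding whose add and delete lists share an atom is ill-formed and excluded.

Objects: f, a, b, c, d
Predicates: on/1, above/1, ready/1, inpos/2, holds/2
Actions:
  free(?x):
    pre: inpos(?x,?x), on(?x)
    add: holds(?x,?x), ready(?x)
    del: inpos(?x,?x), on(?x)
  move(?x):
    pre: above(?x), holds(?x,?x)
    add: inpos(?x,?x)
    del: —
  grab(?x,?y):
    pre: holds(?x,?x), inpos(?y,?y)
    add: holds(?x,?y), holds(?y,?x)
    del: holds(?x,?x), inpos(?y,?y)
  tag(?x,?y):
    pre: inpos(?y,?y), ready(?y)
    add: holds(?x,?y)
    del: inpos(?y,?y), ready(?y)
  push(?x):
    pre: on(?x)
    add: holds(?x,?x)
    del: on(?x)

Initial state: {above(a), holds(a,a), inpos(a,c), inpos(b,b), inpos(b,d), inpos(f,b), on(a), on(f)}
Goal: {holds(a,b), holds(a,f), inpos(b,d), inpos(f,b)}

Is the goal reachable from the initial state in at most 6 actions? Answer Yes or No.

Yes

1. move(a)  →  {above(a), holds(a,a), inpos(a,a), inpos(a,c), inpos(b,b), inpos(b,d), inpos(f,b), on(a), on(f)}
2. grab(a,b)  →  {above(a), holds(a,b), holds(b,a), inpos(a,a), inpos(a,c), inpos(b,d), inpos(f,b), on(a), on(f)}
3. push(f)  →  {above(a), holds(a,b), holds(b,a), holds(f,f), inpos(a,a), inpos(a,c), inpos(b,d), inpos(f,b), on(a)}
4. grab(f,a)  →  {above(a), holds(a,b), holds(a,f), holds(b,a), holds(f,a), inpos(a,c), inpos(b,d), inpos(f,b), on(a)}
optimal plan length = 4; 4 ≤ 6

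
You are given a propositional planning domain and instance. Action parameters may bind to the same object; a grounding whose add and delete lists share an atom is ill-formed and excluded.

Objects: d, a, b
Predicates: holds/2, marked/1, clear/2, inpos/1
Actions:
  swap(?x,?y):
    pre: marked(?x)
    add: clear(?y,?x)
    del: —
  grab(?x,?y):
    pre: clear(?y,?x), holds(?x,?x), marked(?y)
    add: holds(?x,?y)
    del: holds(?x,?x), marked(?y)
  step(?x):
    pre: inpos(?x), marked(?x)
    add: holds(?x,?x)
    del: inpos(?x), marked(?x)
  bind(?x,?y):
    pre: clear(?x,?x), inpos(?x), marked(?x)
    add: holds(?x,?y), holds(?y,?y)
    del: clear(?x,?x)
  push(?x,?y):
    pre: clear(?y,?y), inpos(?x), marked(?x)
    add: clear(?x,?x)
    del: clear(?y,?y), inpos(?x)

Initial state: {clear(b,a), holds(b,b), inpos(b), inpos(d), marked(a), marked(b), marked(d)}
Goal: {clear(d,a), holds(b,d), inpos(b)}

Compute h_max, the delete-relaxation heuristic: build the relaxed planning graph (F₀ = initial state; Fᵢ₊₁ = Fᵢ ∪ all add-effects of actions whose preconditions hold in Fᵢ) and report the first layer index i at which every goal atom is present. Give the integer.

2

F0 = init (7 atoms)
F1 = F0 ∪ {clear(a,a), clear(a,b), clear(a,d), clear(b,b), clear(b,d), clear(d,a), clear(d,b), clear(d,d), holds(d,d)}  (16 atoms)
F2 = F1 ∪ {holds(a,a), holds(b,a), holds(b,d), holds(d,a), holds(d,b)}  (21 atoms)
goal ⊆ F2  ⇒  h_max = 2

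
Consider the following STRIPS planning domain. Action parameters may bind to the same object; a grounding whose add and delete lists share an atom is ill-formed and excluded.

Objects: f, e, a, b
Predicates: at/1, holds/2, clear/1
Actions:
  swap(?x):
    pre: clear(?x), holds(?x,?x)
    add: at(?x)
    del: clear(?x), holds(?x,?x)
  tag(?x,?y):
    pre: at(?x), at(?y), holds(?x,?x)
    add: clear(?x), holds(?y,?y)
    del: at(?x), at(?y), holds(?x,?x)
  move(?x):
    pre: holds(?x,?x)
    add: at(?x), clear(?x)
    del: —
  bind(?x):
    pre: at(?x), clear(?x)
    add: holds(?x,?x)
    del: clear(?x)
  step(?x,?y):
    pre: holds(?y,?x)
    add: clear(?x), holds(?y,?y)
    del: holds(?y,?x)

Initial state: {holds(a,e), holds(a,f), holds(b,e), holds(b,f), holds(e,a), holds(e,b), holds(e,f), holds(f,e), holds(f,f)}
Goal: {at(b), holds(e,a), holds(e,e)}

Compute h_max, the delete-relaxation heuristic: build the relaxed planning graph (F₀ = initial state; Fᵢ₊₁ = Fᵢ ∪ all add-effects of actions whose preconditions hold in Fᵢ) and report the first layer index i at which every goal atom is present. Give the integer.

2

F0 = init (9 atoms)
F1 = F0 ∪ {at(f), clear(a), clear(b), clear(e), clear(f), holds(a,a), holds(b,b), holds(e,e)}  (17 atoms)
F2 = F1 ∪ {at(a), at(b), at(e)}  (20 atoms)
goal ⊆ F2  ⇒  h_max = 2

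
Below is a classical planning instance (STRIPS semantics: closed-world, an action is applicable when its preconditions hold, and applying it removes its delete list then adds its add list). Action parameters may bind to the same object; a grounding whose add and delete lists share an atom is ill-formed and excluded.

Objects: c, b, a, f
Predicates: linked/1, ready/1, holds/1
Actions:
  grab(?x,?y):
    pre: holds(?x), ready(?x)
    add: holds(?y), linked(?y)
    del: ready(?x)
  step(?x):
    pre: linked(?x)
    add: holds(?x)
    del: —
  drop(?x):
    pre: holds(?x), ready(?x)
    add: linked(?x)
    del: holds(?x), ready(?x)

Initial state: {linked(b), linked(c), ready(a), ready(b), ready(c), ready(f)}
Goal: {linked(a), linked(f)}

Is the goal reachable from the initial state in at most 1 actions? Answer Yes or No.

1. step(c)  →  {holds(c), linked(b), linked(c), ready(a), ready(b), ready(c), ready(f)}
2. grab(c,a)  →  {holds(a), holds(c), linked(a), linked(b), linked(c), ready(a), ready(b), ready(f)}
3. grab(a,f)  →  {holds(a), holds(c), holds(f), linked(a), linked(b), linked(c), linked(f), ready(b), ready(f)}
optimal plan length = 3; 3 > 1

No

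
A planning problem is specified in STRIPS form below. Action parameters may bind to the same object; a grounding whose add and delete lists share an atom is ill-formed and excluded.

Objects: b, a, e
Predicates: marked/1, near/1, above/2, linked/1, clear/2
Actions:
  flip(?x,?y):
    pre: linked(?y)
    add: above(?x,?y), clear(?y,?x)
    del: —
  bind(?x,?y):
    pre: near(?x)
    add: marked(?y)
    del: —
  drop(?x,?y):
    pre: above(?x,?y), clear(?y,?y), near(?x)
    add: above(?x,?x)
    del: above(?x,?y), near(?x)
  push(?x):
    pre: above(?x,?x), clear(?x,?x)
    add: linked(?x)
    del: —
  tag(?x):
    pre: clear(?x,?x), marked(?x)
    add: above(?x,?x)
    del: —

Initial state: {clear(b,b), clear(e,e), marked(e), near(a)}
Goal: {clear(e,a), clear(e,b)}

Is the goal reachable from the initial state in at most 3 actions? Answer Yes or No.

1. tag(e)  →  {above(e,e), clear(b,b), clear(e,e), marked(e), near(a)}
2. push(e)  →  {above(e,e), clear(b,b), clear(e,e), linked(e), marked(e), near(a)}
3. flip(b,e)  →  {above(b,e), above(e,e), clear(b,b), clear(e,b), clear(e,e), linked(e), marked(e), near(a)}
4. flip(a,e)  →  {above(a,e), above(b,e), above(e,e), clear(b,b), clear(e,a), clear(e,b), clear(e,e), linked(e), marked(e), near(a)}
optimal plan length = 4; 4 > 3

No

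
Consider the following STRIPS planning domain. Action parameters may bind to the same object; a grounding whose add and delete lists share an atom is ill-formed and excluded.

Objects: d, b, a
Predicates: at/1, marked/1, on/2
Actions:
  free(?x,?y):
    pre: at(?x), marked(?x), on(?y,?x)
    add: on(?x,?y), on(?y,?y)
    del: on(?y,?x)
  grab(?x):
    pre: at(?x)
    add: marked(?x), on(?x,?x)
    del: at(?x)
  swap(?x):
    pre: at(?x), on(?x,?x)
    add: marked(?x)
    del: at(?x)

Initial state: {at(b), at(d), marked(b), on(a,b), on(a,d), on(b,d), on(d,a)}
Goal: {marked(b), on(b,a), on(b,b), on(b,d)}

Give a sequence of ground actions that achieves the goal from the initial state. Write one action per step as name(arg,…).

free(b,a); grab(b)

1. free(b,a)  →  {at(b), at(d), marked(b), on(a,a), on(a,d), on(b,a), on(b,d), on(d,a)}
2. grab(b)  →  {at(d), marked(b), on(a,a), on(a,d), on(b,a), on(b,b), on(b,d), on(d,a)}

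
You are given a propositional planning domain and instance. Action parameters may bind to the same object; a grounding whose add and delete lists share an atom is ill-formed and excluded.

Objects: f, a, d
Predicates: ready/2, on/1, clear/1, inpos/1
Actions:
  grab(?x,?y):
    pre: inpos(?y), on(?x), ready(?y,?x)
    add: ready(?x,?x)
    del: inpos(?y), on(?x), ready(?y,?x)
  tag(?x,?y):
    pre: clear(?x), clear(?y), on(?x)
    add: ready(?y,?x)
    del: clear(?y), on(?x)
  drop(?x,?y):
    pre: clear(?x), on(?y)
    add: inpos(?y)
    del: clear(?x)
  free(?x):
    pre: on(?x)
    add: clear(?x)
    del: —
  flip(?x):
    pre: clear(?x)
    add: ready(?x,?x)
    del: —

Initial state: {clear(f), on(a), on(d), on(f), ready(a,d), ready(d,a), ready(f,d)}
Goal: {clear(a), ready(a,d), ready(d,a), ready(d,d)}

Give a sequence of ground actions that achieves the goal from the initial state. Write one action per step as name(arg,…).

drop(f,f); grab(d,f); free(a)

1. drop(f,f)  →  {inpos(f), on(a), on(d), on(f), ready(a,d), ready(d,a), ready(f,d)}
2. grab(d,f)  →  {on(a), on(f), ready(a,d), ready(d,a), ready(d,d)}
3. free(a)  →  {clear(a), on(a), on(f), ready(a,d), ready(d,a), ready(d,d)}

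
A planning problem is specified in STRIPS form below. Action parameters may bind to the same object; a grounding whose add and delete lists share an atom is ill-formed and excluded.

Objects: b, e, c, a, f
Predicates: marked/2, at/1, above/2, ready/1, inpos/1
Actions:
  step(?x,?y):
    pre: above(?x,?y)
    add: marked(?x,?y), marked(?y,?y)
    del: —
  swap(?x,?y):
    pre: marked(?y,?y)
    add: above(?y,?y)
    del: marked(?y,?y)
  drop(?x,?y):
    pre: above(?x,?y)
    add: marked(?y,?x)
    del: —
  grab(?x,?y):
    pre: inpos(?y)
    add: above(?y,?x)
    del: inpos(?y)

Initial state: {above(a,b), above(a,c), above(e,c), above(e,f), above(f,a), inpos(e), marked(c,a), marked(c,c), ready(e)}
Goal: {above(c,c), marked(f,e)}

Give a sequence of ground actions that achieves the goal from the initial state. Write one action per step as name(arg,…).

swap(b,c); drop(e,f)

1. swap(b,c)  →  {above(a,b), above(a,c), above(c,c), above(e,c), above(e,f), above(f,a), inpos(e), marked(c,a), ready(e)}
2. drop(e,f)  →  {above(a,b), above(a,c), above(c,c), above(e,c), above(e,f), above(f,a), inpos(e), marked(c,a), marked(f,e), ready(e)}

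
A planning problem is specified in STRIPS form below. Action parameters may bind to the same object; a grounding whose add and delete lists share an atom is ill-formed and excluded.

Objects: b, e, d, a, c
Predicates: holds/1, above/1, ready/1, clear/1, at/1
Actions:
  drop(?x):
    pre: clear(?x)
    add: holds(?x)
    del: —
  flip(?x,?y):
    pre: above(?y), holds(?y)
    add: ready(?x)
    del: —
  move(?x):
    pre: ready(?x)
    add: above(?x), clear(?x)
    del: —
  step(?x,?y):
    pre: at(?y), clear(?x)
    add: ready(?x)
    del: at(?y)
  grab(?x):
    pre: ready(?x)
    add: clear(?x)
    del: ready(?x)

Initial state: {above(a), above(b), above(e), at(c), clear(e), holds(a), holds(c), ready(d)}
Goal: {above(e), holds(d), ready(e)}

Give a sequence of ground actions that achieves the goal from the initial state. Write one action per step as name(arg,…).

flip(e,a); move(d); drop(d)

1. flip(e,a)  →  {above(a), above(b), above(e), at(c), clear(e), holds(a), holds(c), ready(d), ready(e)}
2. move(d)  →  {above(a), above(b), above(d), above(e), at(c), clear(d), clear(e), holds(a), holds(c), ready(d), ready(e)}
3. drop(d)  →  {above(a), above(b), above(d), above(e), at(c), clear(d), clear(e), holds(a), holds(c), holds(d), ready(d), ready(e)}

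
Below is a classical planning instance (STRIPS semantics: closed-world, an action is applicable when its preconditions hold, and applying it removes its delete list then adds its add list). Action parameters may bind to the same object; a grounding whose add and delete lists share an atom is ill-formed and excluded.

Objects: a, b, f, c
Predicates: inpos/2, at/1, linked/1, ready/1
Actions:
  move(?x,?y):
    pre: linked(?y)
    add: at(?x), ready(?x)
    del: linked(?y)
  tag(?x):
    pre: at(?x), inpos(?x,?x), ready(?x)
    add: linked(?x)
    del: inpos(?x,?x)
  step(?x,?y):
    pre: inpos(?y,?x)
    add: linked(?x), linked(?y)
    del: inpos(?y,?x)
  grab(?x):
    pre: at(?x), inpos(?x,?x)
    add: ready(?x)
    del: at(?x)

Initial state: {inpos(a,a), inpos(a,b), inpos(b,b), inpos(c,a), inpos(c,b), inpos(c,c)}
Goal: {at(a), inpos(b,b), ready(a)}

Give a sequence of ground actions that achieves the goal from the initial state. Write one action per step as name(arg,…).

1. step(a,a)  →  {inpos(a,b), inpos(b,b), inpos(c,a), inpos(c,b), inpos(c,c), linked(a)}
2. move(a,a)  →  {at(a), inpos(a,b), inpos(b,b), inpos(c,a), inpos(c,b), inpos(c,c), ready(a)}

step(a,a); move(a,a)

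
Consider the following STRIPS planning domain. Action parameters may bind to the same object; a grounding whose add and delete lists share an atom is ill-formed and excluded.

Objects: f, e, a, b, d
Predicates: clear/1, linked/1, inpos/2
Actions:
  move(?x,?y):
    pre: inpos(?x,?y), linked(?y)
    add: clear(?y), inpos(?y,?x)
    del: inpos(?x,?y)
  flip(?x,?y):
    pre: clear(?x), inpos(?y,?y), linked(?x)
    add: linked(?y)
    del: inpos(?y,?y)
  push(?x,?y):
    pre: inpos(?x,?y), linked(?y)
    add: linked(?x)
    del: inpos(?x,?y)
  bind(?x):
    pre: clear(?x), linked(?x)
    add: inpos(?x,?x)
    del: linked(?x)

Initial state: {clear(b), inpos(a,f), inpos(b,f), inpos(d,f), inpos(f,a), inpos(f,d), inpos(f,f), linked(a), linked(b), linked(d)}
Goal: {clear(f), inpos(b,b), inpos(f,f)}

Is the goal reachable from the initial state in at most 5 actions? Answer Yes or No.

Yes

1. push(f,a)  →  {clear(b), inpos(a,f), inpos(b,f), inpos(d,f), inpos(f,d), inpos(f,f), linked(a), linked(b), linked(d), linked(f)}
2. move(a,f)  →  {clear(b), clear(f), inpos(b,f), inpos(d,f), inpos(f,a), inpos(f,d), inpos(f,f), linked(a), linked(b), linked(d), linked(f)}
3. bind(b)  →  {clear(b), clear(f), inpos(b,b), inpos(b,f), inpos(d,f), inpos(f,a), inpos(f,d), inpos(f,f), linked(a), linked(d), linked(f)}
optimal plan length = 3; 3 ≤ 5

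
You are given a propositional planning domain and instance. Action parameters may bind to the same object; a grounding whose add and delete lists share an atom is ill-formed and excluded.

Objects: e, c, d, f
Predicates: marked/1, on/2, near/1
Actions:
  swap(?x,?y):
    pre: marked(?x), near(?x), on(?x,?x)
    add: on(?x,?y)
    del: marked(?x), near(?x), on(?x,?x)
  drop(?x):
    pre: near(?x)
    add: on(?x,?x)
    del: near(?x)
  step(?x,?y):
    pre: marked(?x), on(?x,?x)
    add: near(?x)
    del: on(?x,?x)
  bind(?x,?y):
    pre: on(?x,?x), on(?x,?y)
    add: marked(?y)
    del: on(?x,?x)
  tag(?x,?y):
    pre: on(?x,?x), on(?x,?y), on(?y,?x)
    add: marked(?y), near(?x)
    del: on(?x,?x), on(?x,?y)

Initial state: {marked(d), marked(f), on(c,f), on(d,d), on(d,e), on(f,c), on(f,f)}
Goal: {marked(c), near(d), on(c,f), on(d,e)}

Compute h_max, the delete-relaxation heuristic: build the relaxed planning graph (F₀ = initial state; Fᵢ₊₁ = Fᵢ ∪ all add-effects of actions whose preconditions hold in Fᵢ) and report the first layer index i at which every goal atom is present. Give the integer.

F0 = init (7 atoms)
F1 = F0 ∪ {marked(c), marked(e), near(d), near(f)}  (11 atoms)
goal ⊆ F1  ⇒  h_max = 1

1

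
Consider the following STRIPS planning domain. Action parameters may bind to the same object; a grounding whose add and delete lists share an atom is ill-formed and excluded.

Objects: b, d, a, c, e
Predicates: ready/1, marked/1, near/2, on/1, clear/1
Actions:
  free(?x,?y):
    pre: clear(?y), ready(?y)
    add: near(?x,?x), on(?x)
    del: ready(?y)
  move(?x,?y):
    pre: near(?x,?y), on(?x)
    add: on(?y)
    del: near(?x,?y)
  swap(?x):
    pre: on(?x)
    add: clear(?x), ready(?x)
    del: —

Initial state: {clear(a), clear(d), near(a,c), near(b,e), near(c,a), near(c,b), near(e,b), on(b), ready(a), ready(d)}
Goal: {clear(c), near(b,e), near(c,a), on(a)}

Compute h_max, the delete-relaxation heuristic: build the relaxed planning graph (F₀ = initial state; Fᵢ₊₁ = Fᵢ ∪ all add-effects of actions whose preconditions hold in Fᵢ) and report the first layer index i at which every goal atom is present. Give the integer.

F0 = init (10 atoms)
F1 = F0 ∪ {clear(b), near(a,a), near(b,b), near(c,c), near(d,d), near(e,e), on(a), on(c), on(d), on(e), ready(b)}  (21 atoms)
F2 = F1 ∪ {clear(c), clear(e), ready(c), ready(e)}  (25 atoms)
goal ⊆ F2  ⇒  h_max = 2

2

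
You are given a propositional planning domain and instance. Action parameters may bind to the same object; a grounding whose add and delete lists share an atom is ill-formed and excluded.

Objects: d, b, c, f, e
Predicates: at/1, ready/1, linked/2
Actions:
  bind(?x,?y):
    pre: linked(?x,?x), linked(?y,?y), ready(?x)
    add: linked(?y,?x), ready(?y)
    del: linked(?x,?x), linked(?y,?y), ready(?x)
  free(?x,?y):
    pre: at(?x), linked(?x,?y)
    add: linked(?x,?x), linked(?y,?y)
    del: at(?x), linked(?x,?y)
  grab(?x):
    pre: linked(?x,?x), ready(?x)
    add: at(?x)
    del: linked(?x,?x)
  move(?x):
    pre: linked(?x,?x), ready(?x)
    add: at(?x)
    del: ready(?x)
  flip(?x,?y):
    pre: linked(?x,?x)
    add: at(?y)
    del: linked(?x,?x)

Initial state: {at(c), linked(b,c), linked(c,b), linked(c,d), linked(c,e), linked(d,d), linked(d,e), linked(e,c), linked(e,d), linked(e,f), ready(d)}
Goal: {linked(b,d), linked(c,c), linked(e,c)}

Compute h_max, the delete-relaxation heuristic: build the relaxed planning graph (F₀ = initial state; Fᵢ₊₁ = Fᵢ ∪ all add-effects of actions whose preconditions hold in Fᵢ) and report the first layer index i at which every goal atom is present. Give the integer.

F0 = init (11 atoms)
F1 = F0 ∪ {at(b), at(d), at(e), at(f), linked(b,b), linked(c,c), linked(e,e)}  (18 atoms)
F2 = F1 ∪ {linked(b,d), linked(f,f), ready(b), ready(c), ready(e)}  (23 atoms)
goal ⊆ F2  ⇒  h_max = 2

2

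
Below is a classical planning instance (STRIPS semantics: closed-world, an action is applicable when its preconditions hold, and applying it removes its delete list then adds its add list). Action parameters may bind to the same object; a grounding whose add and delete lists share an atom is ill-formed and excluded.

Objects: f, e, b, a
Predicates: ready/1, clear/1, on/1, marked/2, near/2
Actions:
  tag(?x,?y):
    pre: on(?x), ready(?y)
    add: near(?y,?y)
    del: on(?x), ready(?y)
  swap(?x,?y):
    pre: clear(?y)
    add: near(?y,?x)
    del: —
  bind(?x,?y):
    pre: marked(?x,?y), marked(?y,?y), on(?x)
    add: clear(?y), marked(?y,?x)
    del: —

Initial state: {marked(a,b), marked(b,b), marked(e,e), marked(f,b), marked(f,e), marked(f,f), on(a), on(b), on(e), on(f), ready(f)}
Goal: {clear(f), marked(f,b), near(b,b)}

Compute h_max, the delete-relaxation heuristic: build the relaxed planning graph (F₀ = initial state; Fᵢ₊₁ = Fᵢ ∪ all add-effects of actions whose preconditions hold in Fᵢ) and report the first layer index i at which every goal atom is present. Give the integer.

F0 = init (11 atoms)
F1 = F0 ∪ {clear(b), clear(e), clear(f), marked(b,a), marked(b,f), marked(e,f), near(f,f)}  (18 atoms)
F2 = F1 ∪ {near(b,a), near(b,b), near(b,e), near(b,f), near(e,a), near(e,b), near(e,e), near(e,f), near(f,a), near(f,b), near(f,e)}  (29 atoms)
goal ⊆ F2  ⇒  h_max = 2

2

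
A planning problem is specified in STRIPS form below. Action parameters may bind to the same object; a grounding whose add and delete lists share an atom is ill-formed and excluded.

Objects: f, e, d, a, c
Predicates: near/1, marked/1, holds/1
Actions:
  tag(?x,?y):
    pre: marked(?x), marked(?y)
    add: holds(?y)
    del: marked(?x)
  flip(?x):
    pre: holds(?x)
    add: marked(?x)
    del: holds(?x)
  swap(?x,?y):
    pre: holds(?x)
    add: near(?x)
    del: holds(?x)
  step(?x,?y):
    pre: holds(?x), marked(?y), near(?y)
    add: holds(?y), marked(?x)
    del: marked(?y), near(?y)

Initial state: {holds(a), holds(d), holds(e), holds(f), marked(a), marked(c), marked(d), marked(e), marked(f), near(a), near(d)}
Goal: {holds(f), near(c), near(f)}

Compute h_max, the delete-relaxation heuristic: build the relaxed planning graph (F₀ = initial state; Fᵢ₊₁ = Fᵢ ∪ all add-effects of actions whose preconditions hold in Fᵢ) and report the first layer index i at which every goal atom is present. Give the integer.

2

F0 = init (11 atoms)
F1 = F0 ∪ {holds(c), near(e), near(f)}  (14 atoms)
F2 = F1 ∪ {near(c)}  (15 atoms)
goal ⊆ F2  ⇒  h_max = 2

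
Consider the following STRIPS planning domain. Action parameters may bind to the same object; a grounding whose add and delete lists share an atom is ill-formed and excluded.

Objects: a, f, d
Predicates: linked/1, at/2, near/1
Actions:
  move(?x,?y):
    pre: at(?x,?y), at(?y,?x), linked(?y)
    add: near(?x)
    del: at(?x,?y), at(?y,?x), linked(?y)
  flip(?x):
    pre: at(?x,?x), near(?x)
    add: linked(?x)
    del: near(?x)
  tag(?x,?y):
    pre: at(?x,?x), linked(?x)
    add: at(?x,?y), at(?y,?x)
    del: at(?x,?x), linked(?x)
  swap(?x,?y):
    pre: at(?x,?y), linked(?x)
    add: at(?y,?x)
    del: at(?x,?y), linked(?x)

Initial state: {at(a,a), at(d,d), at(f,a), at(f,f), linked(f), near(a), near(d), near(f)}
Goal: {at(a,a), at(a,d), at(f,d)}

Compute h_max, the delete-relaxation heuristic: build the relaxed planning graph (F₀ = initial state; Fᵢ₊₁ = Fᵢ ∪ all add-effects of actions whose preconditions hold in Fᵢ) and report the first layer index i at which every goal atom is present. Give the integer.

2

F0 = init (8 atoms)
F1 = F0 ∪ {at(a,f), at(d,f), at(f,d), linked(a), linked(d)}  (13 atoms)
F2 = F1 ∪ {at(a,d), at(d,a)}  (15 atoms)
goal ⊆ F2  ⇒  h_max = 2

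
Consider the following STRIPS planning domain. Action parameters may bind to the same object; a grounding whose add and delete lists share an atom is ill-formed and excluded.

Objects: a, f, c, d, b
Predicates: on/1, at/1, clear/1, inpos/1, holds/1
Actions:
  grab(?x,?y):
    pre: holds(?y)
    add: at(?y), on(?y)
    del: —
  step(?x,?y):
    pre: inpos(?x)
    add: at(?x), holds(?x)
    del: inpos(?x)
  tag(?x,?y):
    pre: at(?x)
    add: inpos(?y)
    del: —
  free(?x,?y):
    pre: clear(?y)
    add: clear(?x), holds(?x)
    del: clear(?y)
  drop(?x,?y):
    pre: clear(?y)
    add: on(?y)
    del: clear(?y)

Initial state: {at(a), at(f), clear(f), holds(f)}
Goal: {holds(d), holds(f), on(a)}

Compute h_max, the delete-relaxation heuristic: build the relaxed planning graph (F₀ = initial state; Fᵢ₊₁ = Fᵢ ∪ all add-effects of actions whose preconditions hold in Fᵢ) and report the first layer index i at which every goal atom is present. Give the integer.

2

F0 = init (4 atoms)
F1 = F0 ∪ {clear(a), clear(b), clear(c), clear(d), holds(a), holds(b), holds(c), holds(d), inpos(a), inpos(b), inpos(c), inpos(d), inpos(f), on(f)}  (18 atoms)
F2 = F1 ∪ {at(b), at(c), at(d), on(a), on(b), on(c), on(d)}  (25 atoms)
goal ⊆ F2  ⇒  h_max = 2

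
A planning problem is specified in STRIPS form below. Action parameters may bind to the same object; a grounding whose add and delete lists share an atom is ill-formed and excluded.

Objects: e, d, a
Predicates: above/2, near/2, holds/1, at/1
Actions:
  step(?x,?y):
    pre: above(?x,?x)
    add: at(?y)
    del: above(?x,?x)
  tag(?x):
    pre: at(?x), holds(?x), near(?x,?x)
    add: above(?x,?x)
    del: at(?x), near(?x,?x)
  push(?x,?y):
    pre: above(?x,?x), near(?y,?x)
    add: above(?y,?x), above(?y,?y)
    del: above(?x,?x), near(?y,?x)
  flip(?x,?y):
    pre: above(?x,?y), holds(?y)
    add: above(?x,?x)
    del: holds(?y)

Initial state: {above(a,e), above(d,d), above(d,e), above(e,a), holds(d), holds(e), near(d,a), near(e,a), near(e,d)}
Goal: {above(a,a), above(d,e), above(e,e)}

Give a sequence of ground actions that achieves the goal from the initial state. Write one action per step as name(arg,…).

1. push(d,e)  →  {above(a,e), above(d,e), above(e,a), above(e,d), above(e,e), holds(d), holds(e), near(d,a), near(e,a)}
2. flip(a,e)  →  {above(a,a), above(a,e), above(d,e), above(e,a), above(e,d), above(e,e), holds(d), near(d,a), near(e,a)}

push(d,e); flip(a,e)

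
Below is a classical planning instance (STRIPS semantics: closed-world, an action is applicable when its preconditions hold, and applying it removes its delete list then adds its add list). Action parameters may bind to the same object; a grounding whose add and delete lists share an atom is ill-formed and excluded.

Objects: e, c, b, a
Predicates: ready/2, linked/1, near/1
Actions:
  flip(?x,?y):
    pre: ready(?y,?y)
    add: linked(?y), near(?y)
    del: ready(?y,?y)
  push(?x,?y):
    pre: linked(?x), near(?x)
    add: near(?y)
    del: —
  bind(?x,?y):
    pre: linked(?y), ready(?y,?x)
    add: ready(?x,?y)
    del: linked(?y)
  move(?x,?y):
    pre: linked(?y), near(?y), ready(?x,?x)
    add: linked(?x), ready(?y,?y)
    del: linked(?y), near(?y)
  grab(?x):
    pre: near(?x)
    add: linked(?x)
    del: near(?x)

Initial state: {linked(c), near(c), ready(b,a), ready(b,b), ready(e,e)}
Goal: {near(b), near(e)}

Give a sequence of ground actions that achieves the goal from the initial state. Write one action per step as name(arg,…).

1. flip(e,e)  →  {linked(c), linked(e), near(c), near(e), ready(b,a), ready(b,b)}
2. flip(e,b)  →  {linked(b), linked(c), linked(e), near(b), near(c), near(e), ready(b,a)}

flip(e,e); flip(e,b)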